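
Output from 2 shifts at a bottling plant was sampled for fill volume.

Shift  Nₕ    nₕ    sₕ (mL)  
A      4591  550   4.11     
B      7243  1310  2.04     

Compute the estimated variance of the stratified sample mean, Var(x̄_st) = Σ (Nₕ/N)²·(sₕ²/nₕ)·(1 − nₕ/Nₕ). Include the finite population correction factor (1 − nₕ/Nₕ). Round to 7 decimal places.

N = 11834; Wₕ = Nₕ/N.
shift A: (4591/11834)²·4.11²/550·(1 − 550/4591) = 0.0040686841
shift B: (7243/11834)²·2.04²/1310·(1 − 1310/7243) = 0.0009748072
Sum = 0.0050434913 → 0.0050435.

0.0050435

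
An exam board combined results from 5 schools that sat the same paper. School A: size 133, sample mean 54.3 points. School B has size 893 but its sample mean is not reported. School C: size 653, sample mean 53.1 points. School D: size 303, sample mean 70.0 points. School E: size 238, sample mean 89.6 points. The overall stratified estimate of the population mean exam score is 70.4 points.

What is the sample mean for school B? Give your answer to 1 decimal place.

80.5

N = 133 + 893 + 653 + 303 + 238 = 2220.
Overall total = μ·N = 70.4·2220 = 156288.
Subtract the known strata: 133·54.3 + 653·53.1 + 303·70.0 + 238·89.6 = 84431.
Remaining total for school B: 156288 − 84431 = 71857.
Divide by its size: 71857 / 893 = 80.467... → 80.5.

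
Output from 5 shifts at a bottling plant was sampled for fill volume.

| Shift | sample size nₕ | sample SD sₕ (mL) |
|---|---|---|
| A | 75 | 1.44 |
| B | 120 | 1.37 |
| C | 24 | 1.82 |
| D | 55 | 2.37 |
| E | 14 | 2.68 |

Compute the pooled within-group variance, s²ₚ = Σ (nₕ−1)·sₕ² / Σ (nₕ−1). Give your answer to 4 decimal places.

A: (75−1)·1.44² = 74·2.0736 = 153.4464
B: (120−1)·1.37² = 119·1.8769 = 223.3511
C: (24−1)·1.82² = 23·3.3124 = 76.1852
D: (55−1)·2.37² = 54·5.6169 = 303.3126
E: (14−1)·2.68² = 13·7.1824 = 93.3712
Numerator = 849.6665; denominator = Σ(nₕ−1) = 283.
s²ₚ = 849.6665/283 = 3.002355... → 3.0024.

3.0024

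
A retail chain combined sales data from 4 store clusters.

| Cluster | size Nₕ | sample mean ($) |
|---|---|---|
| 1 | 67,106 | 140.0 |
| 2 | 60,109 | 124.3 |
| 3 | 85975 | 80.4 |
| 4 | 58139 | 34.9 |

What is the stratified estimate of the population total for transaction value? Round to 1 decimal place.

25807829.8

Population total = Σ Nₕ·x̄ₕ (each stratum's size times its mean).
67106·140.0 + 60109·124.3 + 85975·80.4 + 58139·34.9 = 9394840 + 7471548.7 + 6912390 + 2029051.1 = 25807829.8.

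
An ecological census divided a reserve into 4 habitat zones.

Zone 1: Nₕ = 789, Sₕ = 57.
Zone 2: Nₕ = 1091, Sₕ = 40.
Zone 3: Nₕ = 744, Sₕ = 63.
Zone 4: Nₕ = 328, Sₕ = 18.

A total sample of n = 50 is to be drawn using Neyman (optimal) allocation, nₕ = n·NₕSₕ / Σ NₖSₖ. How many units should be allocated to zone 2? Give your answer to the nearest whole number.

15

Σ NₕSₕ = 789·57 + 1091·40 + 744·63 + 328·18 = 141389.
Share for 2: 43640/141389 = 0.30865.
n_2 = 50 × 0.30865 = 15.433... → 15.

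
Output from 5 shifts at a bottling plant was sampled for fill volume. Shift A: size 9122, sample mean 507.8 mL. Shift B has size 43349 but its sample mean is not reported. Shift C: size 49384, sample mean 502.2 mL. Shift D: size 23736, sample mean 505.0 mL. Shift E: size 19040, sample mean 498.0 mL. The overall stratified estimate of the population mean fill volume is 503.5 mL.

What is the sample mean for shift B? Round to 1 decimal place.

505.7

Σ Nₕx̄ₕ = N·μ, so 43349·x̄_B = 144631·503.5 − (9122·507.8 + 49384·502.2 + 23736·505.0 + 19040·498.0).
= 72821708.5 − 50901396.4 = 21920312.1.
x̄_B = 21920312.1 / 43349 = 505.671... → 505.7.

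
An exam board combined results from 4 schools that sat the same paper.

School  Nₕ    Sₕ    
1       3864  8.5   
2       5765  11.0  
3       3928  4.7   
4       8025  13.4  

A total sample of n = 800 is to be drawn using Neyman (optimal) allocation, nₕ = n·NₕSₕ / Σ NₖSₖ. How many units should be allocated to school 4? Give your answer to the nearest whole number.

Σ NₕSₕ = 3864·8.5 + 5765·11.0 + 3928·4.7 + 8025·13.4 = 222255.6.
Share for 4: 107535/222255.6 = 0.48383.
n_4 = 800 × 0.48383 = 387.068... → 387.

387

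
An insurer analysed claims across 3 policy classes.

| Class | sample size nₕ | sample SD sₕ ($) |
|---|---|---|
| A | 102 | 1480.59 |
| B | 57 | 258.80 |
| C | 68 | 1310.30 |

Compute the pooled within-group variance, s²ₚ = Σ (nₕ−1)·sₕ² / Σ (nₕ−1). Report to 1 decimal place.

1518700.6

Degrees of freedom: 101 + 56 + 67 = 224.
Σ(nₕ−1)sₕ² = 101·2192146.7481 + 56·66977.44 + 67·1716886.09 = 340188926.2281.
s²ₚ = 340188926.2281 / 224 = 1518700.564... → 1518700.6.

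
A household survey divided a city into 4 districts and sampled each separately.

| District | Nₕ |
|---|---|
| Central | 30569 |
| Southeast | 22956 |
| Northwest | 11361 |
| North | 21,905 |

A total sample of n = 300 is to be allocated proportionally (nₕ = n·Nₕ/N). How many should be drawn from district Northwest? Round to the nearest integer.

39

N = 30569 + 22956 + 11361 + 21905 = 86791.
n_Northwest = 300·11361/86791 = 39.270... → 39.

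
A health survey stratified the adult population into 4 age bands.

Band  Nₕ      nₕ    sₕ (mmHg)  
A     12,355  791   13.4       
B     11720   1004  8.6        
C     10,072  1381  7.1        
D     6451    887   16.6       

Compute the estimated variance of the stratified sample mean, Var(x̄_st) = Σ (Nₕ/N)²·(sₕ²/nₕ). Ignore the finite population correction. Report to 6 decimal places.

0.037254

N = 40598. Term for each stratum: Wₕ²sₕ²/nₕ.
Var(x̄_st) = 0.021023709 + 0.006139163 + 0.002246700 + 0.007843996 = 0.037253568 → 0.037254.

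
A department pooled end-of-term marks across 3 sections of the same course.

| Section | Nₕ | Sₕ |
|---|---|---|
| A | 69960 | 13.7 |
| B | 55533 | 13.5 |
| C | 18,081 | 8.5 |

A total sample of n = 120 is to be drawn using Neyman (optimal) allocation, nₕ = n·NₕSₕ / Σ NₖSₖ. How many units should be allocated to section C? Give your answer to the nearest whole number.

10

Σ NₕSₕ = 69960·13.7 + 55533·13.5 + 18081·8.5 = 1861836.
Share for C: 153688.5/1861836 = 0.08255.
n_C = 120 × 0.08255 = 9.906... → 10.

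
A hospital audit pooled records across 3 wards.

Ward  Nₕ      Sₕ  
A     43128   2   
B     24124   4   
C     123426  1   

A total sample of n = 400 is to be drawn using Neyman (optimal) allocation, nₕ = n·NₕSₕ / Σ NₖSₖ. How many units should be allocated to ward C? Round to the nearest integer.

161

Σ NₕSₕ = 43128·2 + 24124·4 + 123426·1 = 306178.
Share for C: 123426/306178 = 0.40312.
n_C = 400 × 0.40312 = 161.247... → 161.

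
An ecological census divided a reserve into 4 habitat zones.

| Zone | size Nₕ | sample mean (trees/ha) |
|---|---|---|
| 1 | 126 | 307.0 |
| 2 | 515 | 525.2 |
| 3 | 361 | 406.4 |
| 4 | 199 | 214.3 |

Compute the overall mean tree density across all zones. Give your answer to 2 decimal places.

N = 1201; weights Wₕ = Nₕ/N = (0.1049, 0.4288, 0.3006, 0.1657).
x̄_st = Σ Wₕ·x̄ₕ = 0.1049·307.0 + 0.4288·525.2 + 0.3006·406.4 + 0.1657·214.3 ≈ 415.0842...
→ 415.08.

415.08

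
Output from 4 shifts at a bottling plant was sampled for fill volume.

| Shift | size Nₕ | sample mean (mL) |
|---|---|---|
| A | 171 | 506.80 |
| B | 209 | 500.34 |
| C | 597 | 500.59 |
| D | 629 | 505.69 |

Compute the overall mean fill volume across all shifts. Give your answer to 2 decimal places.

503.22

N = 171 + 209 + 597 + 629 = 1606.
The stratified mean weights each stratum mean by its population share Nₕ/N.
Σ Nₕx̄ₕ = 171·506.80 + 209·500.34 + 597·500.59 + 629·505.69 = 86662.8 + 104571.06 + 298852.23 + 318079.01 = 808165.1.
Divide by N: 808165.1 / 1606 = 503.2161... → 503.22.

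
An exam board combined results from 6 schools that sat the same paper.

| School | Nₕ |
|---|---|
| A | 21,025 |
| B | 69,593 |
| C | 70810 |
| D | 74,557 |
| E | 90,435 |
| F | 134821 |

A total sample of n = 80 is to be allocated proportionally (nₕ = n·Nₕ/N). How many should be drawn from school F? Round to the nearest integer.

Share of school F = 134821/461241 = 0.29230.
Allocate 80 × 0.29230 = 23.384... → 23.

23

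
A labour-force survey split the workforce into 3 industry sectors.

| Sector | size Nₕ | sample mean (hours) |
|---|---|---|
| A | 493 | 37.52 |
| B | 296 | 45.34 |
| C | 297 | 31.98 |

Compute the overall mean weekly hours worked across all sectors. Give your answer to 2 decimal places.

N = 493 + 296 + 297 = 1086.
Overall mean = Σ (Nₕ/N)·x̄ₕ — weight by population share, not a simple average.
Σ Nₕx̄ₕ = 493·37.52 + 296·45.34 + 297·31.98 = 18497.36 + 13420.64 + 9498.06 = 41416.06.
Divide by N: 41416.06 / 1086 = 38.1363... → 38.14.

38.14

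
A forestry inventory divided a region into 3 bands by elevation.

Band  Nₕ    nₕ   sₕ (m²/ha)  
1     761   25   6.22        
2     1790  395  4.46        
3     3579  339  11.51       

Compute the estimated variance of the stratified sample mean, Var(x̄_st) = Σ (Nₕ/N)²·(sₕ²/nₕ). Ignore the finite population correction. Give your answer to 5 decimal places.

0.16136

N = 6130; Wₕ = Nₕ/N.
band 1: (761/6130)²·6.22²/25 = 0.02385004
band 2: (1790/6130)²·4.46²/395 = 0.00429396
band 3: (3579/6130)²·11.51²/339 = 0.13321508
Sum = 0.16135908 → 0.16136.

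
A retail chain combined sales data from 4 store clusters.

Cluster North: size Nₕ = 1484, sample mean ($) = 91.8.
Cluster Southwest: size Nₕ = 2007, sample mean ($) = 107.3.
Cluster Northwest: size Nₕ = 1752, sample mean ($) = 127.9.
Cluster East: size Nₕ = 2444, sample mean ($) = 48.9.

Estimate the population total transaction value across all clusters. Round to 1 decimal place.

695174.7

Population total = Σ Nₕ·x̄ₕ (each stratum's size times its mean).
1484·91.8 + 2007·107.3 + 1752·127.9 + 2444·48.9 = 136231.2 + 215351.1 + 224080.8 + 119511.6 = 695174.7.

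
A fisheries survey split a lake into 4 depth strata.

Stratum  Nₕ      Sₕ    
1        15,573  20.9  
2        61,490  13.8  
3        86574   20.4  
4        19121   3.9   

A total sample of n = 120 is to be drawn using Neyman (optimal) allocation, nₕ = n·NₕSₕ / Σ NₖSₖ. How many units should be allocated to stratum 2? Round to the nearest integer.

34

1: NₕSₕ = 15573·20.9 = 325475.7
2: NₕSₕ = 61490·13.8 = 848562
3: NₕSₕ = 86574·20.4 = 1766109.6
4: NₕSₕ = 19121·3.9 = 74571.9
Σ NₕSₕ = 3014719.2.
n_2 = 120·848562/3014719.2 = 33.777... → 34.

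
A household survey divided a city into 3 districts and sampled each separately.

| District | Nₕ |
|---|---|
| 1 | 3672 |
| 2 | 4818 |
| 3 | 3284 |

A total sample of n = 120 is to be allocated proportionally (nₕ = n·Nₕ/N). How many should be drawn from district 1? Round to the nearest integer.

N = 3672 + 4818 + 3284 = 11774.
n_1 = 120·3672/11774 = 37.425... → 37.

37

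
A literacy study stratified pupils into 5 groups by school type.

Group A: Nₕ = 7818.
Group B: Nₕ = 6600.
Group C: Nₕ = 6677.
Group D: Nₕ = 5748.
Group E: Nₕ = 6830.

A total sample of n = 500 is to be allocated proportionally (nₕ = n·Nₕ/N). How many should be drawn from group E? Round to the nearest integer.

101

N = 7818 + 6600 + 6677 + 5748 + 6830 = 33673.
n_E = 500·6830/33673 = 101.417... → 101.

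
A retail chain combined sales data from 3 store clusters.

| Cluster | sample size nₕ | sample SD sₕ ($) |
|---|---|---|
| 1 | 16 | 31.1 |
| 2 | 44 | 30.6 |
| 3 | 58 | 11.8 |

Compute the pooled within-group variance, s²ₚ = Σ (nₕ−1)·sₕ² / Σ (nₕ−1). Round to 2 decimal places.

Degrees of freedom: 15 + 43 + 57 = 115.
Σ(nₕ−1)sₕ² = 15·967.21 + 43·936.36 + 57·139.24 = 62708.31.
s²ₚ = 62708.31 / 115 = 545.2897... → 545.29.

545.29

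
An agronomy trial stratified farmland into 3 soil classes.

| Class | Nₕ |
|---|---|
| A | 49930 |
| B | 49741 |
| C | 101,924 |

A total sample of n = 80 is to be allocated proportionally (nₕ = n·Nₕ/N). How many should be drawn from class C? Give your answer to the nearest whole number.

40

Share of class C = 101924/201595 = 0.50559.
Allocate 80 × 0.50559 = 40.447... → 40.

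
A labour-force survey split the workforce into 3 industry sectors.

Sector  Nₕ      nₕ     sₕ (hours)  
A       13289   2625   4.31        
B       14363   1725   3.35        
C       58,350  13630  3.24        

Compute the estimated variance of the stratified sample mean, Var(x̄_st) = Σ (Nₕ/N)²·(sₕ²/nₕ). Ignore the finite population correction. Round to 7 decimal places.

N = 86002. Term for each stratum: Wₕ²sₕ²/nₕ.
Var(x̄_st) = 0.0001689634 + 0.0001814570 + 0.0003545347 = 0.0007049552 → 0.0007050.

0.0007050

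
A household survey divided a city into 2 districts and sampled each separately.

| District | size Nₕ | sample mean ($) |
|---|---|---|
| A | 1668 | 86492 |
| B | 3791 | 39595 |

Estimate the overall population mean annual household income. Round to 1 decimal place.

N = 1668 + 3791 = 5459.
The stratified mean weights each stratum mean by its population share Nₕ/N.
Σ Nₕx̄ₕ = 1668·86492 + 3791·39595 = 144268656 + 150104645 = 294373301.
Divide by N: 294373301 / 5459 = 53924.400... → 53924.4.

53924.4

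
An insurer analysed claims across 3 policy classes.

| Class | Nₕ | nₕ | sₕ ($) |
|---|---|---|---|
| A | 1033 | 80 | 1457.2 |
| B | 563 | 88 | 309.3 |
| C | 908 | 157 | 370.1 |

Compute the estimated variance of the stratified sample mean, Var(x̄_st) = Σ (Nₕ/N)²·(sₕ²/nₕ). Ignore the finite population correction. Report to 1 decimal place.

N = 2504; Wₕ = Nₕ/N.
class A: (1033/2504)²·1457.2²/80 = 4517.3145
class B: (563/2504)²·309.3²/88 = 54.9573
class C: (908/2504)²·370.1²/157 = 114.7206
Sum = 4686.9925 → 4687.0.

4687.0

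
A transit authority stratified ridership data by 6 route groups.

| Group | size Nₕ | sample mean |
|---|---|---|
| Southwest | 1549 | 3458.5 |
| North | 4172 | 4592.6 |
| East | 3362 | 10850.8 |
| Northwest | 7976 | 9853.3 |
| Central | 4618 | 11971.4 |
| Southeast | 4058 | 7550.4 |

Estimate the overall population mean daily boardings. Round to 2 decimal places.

8762.83

N = 1549 + 4172 + 3362 + 7976 + 4618 + 4058 = 25735.
Weight each subgroup mean by Nₕ/N and sum.
Σ Nₕx̄ₕ = 1549·3458.5 + 4172·4592.6 + 3362·10850.8 + 7976·9853.3 + 4618·11971.4 + 4058·7550.4 = 5357216.5 + 19160327.2 + 36480389.6 + 78589920.8 + 55283925.2 + 30639523.2 = 225511302.5.
Divide by N: 225511302.5 / 25735 = 8762.8250... → 8762.83.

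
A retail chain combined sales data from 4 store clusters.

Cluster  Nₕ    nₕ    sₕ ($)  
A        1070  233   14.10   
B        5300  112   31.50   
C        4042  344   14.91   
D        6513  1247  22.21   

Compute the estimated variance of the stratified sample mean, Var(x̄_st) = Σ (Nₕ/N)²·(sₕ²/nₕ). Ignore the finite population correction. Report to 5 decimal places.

N = 16925. Term for each stratum: Wₕ²sₕ²/nₕ.
Var(x̄_st) = 0.00341030 + 0.86875530 + 0.03685803 + 0.05857812 = 0.96760176 → 0.96760.

0.96760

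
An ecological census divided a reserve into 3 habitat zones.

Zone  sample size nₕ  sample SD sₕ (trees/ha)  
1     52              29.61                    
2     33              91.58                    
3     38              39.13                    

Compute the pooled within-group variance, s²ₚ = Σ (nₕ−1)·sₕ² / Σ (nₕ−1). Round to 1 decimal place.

3081.2

1: (52−1)·29.61² = 51·876.7521 = 44714.3571
2: (33−1)·91.58² = 32·8386.8964 = 268380.6848
3: (38−1)·39.13² = 37·1531.1569 = 56652.8053
Numerator = 369747.8472; denominator = Σ(nₕ−1) = 120.
s²ₚ = 369747.8472/120 = 3081.232... → 3081.2.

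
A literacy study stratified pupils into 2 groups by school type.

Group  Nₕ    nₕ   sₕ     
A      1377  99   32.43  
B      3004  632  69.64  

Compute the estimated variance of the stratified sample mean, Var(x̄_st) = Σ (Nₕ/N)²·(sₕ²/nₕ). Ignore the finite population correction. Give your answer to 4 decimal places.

4.6574

N = 4381; Wₕ = Nₕ/N.
group A: (1377/4381)²·32.43²/99 = 1.0494943
group B: (3004/4381)²·69.64²/632 = 3.6078942
Sum = 4.6573885 → 4.6574.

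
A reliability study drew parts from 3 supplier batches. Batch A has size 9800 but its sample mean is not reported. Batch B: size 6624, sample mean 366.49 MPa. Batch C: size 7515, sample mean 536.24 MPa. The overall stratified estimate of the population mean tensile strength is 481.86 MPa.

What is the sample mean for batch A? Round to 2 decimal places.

518.14

N = 9800 + 6624 + 7515 = 23939.
Overall total = μ·N = 481.86·23939 = 11535246.54.
Subtract the known strata: 6624·366.49 + 7515·536.24 = 6457473.36.
Remaining total for batch A: 11535246.54 − 6457473.36 = 5077773.18.
Divide by its size: 5077773.18 / 9800 = 518.1401... → 518.14.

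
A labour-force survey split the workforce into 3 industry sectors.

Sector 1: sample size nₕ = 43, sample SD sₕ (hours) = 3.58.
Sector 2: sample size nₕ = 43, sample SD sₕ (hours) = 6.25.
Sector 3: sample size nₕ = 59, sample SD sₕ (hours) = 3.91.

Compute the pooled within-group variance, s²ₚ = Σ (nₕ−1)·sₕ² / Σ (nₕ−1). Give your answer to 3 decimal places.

21.589

1: (43−1)·3.58² = 42·12.8164 = 538.2888
2: (43−1)·6.25² = 42·39.0625 = 1640.625
3: (59−1)·3.91² = 58·15.2881 = 886.7098
Numerator = 3065.6236; denominator = Σ(nₕ−1) = 142.
s²ₚ = 3065.6236/142 = 21.58890... → 21.589.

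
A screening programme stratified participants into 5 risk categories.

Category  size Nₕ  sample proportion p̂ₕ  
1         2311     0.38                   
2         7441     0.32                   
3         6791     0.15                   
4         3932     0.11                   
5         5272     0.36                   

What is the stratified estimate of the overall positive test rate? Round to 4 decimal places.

N = 2311 + 7441 + 6791 + 3932 + 5272 = 25747.
Overall proportion = Σ (Nₕ/N)·p̂ₕ.
Σ Nₕp̂ₕ = 878.18 + 2381.12 + 1018.65 + 432.52 + 1897.92 = 6608.39.
6608.39 / 25747 = 0.256666... → 0.2567.

0.2567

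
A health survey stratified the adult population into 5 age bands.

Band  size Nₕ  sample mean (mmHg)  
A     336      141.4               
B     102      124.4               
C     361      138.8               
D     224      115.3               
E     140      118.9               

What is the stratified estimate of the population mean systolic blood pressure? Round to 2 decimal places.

131.37

N = 1163; weights Wₕ = Nₕ/N = (0.2889, 0.0877, 0.3104, 0.1926, 0.1204).
x̄_st = Σ Wₕ·x̄ₕ = 0.2889·141.4 + 0.0877·124.4 + 0.3104·138.8 + 0.1926·115.3 + 0.1204·118.9 ≈ 131.3665...
→ 131.37.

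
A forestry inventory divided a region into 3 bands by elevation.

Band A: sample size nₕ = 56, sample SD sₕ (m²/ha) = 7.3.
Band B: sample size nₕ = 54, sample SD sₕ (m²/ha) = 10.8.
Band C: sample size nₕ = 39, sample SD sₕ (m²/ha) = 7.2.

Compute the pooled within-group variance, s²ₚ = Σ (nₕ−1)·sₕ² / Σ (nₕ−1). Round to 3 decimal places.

75.910

Degrees of freedom: 55 + 53 + 38 = 146.
Σ(nₕ−1)sₕ² = 55·53.29 + 53·116.64 + 38·51.84 = 11082.79.
s²ₚ = 11082.79 / 146 = 75.90952... → 75.910.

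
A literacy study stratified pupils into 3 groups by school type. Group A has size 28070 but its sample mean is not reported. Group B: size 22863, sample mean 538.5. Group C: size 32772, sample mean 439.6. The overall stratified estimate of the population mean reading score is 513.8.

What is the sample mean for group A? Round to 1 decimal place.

580.3

N = 28070 + 22863 + 32772 = 83705.
Overall total = μ·N = 513.8·83705 = 43007629.
Subtract the known strata: 22863·538.5 + 32772·439.6 = 26718296.7.
Remaining total for group A: 43007629 − 26718296.7 = 16289332.3.
Divide by its size: 16289332.3 / 28070 = 580.311... → 580.3.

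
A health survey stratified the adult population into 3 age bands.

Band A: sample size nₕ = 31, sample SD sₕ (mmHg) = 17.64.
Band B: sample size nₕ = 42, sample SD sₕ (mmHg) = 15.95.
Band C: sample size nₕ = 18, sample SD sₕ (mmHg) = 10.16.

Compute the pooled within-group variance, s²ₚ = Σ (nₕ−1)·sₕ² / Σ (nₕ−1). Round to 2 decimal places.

244.55

A: (31−1)·17.64² = 30·311.1696 = 9335.088
B: (42−1)·15.95² = 41·254.4025 = 10430.5025
C: (18−1)·10.16² = 17·103.2256 = 1754.8352
Numerator = 21520.4257; denominator = Σ(nₕ−1) = 88.
s²ₚ = 21520.4257/88 = 244.5503... → 244.55.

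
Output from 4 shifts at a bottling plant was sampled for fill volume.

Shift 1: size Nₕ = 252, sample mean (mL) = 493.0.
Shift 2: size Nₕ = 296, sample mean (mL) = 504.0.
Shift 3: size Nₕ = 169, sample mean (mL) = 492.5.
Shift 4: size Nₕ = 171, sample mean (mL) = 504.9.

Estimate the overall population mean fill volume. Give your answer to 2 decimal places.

498.86

x̄_st = (Σ Nₕx̄ₕ) / (Σ Nₕ) = (252·493.0 + 296·504.0 + 169·492.5 + 171·504.9) / 888
= 442990.4 / 888 = 498.8631... → 498.86.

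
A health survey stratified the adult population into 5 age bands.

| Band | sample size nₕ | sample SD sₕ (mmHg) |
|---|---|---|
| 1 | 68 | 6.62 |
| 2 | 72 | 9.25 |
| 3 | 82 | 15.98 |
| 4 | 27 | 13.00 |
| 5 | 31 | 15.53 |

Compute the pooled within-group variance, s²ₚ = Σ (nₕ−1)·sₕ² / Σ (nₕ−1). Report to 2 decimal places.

150.27

1: (68−1)·6.62² = 67·43.8244 = 2936.2348
2: (72−1)·9.25² = 71·85.5625 = 6074.9375
3: (82−1)·15.98² = 81·255.3604 = 20684.1924
4: (27−1)·13.00² = 26·169 = 4394
5: (31−1)·15.53² = 30·241.1809 = 7235.427
Numerator = 41324.7917; denominator = Σ(nₕ−1) = 275.
s²ₚ = 41324.7917/275 = 150.2720... → 150.27.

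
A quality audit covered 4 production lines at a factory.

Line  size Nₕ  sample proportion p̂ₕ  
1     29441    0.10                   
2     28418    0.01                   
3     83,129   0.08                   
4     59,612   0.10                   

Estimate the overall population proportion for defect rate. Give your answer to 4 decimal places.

N = 29441 + 28418 + 83129 + 59612 = 200600.
Overall proportion = Σ (Nₕ/N)·p̂ₕ.
Σ Nₕp̂ₕ = 2944.1 + 284.18 + 6650.32 + 5961.2 = 15839.8.
15839.8 / 200600 = 0.078962... → 0.0790.

0.0790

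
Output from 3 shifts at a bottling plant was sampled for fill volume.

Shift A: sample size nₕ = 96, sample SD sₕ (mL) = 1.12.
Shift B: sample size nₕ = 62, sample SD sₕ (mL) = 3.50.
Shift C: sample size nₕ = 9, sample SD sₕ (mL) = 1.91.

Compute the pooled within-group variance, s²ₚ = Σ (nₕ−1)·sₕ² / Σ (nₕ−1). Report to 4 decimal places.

5.4610

Degrees of freedom: 95 + 61 + 8 = 164.
Σ(nₕ−1)sₕ² = 95·1.2544 + 61·12.25 + 8·3.6481 = 895.6028.
s²ₚ = 895.6028 / 164 = 5.460993... → 5.4610.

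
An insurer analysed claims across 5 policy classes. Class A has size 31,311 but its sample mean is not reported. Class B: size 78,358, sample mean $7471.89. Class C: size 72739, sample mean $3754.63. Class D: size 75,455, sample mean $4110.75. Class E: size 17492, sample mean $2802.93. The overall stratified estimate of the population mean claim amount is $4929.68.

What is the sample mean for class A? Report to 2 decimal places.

Σ Nₕx̄ₕ = N·μ, so 31311·x̄_A = 275355·4929.68 − (78358·7471.89 + 72739·3754.63 + 75455·4110.75 + 17492·2802.93).
= 1357412036.4 − 1217795881 = 139616155.4.
x̄_A = 139616155.4 / 31311 = 4459.0130... → 4459.01.

4459.01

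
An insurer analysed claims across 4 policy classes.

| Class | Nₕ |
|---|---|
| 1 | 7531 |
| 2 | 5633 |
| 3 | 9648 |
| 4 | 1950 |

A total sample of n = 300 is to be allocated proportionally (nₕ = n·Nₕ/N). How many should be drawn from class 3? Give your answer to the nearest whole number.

N = 7531 + 5633 + 9648 + 1950 = 24762.
n_3 = 300·9648/24762 = 116.889... → 117.

117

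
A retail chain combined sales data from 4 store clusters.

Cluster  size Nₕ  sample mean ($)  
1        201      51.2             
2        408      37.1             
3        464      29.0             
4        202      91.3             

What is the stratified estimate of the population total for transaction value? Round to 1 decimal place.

1: 201·51.2 = 10291.2
2: 408·37.1 = 15136.8
3: 464·29.0 = 13456
4: 202·91.3 = 18442.6
τ̂ = Σ Nₕx̄ₕ = 57326.6.

57326.6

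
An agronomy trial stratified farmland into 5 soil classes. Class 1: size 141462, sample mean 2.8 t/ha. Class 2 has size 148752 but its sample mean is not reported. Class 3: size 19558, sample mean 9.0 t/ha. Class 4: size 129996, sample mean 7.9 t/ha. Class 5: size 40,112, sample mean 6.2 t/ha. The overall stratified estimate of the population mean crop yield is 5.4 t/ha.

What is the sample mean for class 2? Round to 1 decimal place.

5.0

Σ Nₕx̄ₕ = N·μ, so 148752·x̄_2 = 479880·5.4 − (141462·2.8 + 19558·9.0 + 129996·7.9 + 40112·6.2).
= 2591352 − 1847778.4 = 743573.6.
x̄_2 = 743573.6 / 148752 = 4.999... → 5.0.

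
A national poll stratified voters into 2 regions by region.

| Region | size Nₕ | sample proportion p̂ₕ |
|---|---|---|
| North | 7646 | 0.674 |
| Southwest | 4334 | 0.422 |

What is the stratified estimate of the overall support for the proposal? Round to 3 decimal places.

N = 7646 + 4334 = 11980.
Overall proportion = Σ (Nₕ/N)·p̂ₕ.
Σ Nₕp̂ₕ = 5153.404 + 1828.948 = 6982.352.
6982.352 / 11980 = 0.58283... → 0.583.

0.583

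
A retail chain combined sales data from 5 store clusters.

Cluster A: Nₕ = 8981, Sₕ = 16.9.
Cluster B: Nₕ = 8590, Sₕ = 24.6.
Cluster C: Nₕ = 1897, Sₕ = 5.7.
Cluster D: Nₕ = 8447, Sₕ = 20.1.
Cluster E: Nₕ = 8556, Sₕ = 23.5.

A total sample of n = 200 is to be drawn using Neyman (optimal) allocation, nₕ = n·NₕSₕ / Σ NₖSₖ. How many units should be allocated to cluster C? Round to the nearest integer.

3

Σ NₕSₕ = 8981·16.9 + 8590·24.6 + 1897·5.7 + 8447·20.1 + 8556·23.5 = 744756.5.
Share for C: 10812.9/744756.5 = 0.01452.
n_C = 200 × 0.01452 = 2.904... → 3.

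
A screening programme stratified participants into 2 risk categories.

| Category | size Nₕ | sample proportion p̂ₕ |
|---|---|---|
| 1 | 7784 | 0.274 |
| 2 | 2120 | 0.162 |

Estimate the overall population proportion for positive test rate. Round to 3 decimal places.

0.250

Wₕ = Nₕ/N with N = 9904: 0.7859, 0.2141.
p̂_st = 0.7859·0.274 + 0.2141·0.162 ≈ 0.25003... → 0.250.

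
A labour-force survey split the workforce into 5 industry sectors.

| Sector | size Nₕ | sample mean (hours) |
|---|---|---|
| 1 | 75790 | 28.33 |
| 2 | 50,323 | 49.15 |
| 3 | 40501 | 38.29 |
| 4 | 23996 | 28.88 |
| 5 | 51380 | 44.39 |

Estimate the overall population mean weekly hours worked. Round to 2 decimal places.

37.79

N = 241990; weights Wₕ = Nₕ/N = (0.3132, 0.2080, 0.1674, 0.0992, 0.2123).
x̄_st = Σ Wₕ·x̄ₕ = 0.3132·28.33 + 0.2080·49.15 + 0.1674·38.29 + 0.0992·28.88 + 0.2123·44.39 ≈ 37.7910...
→ 37.79.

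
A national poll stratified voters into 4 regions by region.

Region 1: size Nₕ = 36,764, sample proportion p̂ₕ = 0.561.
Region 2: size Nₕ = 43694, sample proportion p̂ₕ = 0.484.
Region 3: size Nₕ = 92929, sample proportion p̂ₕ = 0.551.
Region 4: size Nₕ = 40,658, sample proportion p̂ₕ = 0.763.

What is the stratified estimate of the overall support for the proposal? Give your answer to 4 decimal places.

Wₕ = Nₕ/N with N = 214045: 0.1718, 0.2041, 0.4342, 0.1900.
p̂_st = 0.1718·0.561 + 0.2041·0.484 + 0.4342·0.551 + 0.1900·0.763 ≈ 0.579310... → 0.5793.

0.5793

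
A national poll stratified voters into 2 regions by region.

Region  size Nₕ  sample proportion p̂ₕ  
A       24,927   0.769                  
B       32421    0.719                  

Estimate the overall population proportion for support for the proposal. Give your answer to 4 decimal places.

0.7407

N = 24927 + 32421 = 57348.
Overall proportion = Σ (Nₕ/N)·p̂ₕ.
Σ Nₕp̂ₕ = 19168.863 + 23310.699 = 42479.562.
42479.562 / 57348 = 0.740733... → 0.7407.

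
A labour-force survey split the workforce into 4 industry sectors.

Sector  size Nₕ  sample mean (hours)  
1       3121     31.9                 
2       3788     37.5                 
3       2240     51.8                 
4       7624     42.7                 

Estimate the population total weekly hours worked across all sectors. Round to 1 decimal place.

1: 3121·31.9 = 99559.9
2: 3788·37.5 = 142050
3: 2240·51.8 = 116032
4: 7624·42.7 = 325544.8
τ̂ = Σ Nₕx̄ₕ = 683186.7.

683186.7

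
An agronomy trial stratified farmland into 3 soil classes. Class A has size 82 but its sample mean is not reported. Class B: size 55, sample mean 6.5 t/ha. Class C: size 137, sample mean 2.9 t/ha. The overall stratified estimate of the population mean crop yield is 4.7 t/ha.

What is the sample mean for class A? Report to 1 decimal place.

Σ Nₕx̄ₕ = N·μ, so 82·x̄_A = 274·4.7 − (55·6.5 + 137·2.9).
= 1287.8 − 754.8 = 533.
x̄_A = 533 / 82 = 6.5 → 6.5.

6.5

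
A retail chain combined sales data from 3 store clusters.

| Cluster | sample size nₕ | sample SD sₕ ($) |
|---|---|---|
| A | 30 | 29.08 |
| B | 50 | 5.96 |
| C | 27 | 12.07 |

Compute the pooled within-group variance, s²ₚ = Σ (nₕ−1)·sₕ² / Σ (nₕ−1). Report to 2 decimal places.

Degrees of freedom: 29 + 49 + 26 = 104.
Σ(nₕ−1)sₕ² = 29·845.6464 + 49·35.5216 + 26·145.6849 = 30052.1114.
s²ₚ = 30052.1114 / 104 = 288.9626... → 288.96.

288.96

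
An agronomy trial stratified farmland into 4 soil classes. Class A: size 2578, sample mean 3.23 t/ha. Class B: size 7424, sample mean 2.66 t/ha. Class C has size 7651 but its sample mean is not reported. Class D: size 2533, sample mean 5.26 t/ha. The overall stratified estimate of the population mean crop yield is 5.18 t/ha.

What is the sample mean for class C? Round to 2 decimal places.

8.26

N = 2578 + 7424 + 7651 + 2533 = 20186.
Overall total = μ·N = 5.18·20186 = 104563.48.
Subtract the known strata: 2578·3.23 + 7424·2.66 + 2533·5.26 = 41398.36.
Remaining total for class C: 104563.48 − 41398.36 = 63165.12.
Divide by its size: 63165.12 / 7651 = 8.2558... → 8.26.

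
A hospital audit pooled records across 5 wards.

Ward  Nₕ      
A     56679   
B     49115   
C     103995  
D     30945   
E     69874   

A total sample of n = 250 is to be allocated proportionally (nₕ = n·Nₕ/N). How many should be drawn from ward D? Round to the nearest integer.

N = 56679 + 49115 + 103995 + 30945 + 69874 = 310608.
n_D = 250·30945/310608 = 24.907... → 25.

25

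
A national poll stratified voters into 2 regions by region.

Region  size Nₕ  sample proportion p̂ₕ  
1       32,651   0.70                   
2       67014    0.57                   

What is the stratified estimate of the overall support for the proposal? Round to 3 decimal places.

0.613

N = 32651 + 67014 = 99665.
Overall proportion = Σ (Nₕ/N)·p̂ₕ.
Σ Nₕp̂ₕ = 22855.7 + 38197.98 = 61053.68.
61053.68 / 99665 = 0.61259... → 0.613.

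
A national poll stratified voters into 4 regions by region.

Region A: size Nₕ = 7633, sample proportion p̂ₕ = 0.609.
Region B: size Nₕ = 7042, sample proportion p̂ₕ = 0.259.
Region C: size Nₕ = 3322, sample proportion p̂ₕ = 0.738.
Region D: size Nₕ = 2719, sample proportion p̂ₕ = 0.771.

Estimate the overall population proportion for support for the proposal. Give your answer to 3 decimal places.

N = 7633 + 7042 + 3322 + 2719 = 20716.
Overall proportion = Σ (Nₕ/N)·p̂ₕ.
Σ Nₕp̂ₕ = 4648.497 + 1823.878 + 2451.636 + 2096.349 = 11020.36.
11020.36 / 20716 = 0.53197... → 0.532.

0.532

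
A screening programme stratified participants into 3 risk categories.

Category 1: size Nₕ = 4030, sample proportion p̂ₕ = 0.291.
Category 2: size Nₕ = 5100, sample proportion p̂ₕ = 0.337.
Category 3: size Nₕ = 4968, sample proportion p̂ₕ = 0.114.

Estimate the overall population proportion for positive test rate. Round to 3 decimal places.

0.245

N = 4030 + 5100 + 4968 = 14098.
Overall proportion = Σ (Nₕ/N)·p̂ₕ.
Σ Nₕp̂ₕ = 1172.73 + 1718.7 + 566.352 = 3457.782.
3457.782 / 14098 = 0.24527... → 0.245.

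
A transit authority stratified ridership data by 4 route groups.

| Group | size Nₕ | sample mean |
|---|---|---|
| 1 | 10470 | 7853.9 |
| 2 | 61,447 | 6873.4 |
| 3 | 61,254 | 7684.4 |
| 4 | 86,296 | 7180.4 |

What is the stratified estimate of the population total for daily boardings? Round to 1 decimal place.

Population total = Σ Nₕ·x̄ₕ (each stratum's size times its mean).
10470·7853.9 + 61447·6873.4 + 61254·7684.4 + 86296·7180.4 = 82230333 + 422349809.8 + 470700237.6 + 619639798.4 = 1594920178.8.

1594920178.8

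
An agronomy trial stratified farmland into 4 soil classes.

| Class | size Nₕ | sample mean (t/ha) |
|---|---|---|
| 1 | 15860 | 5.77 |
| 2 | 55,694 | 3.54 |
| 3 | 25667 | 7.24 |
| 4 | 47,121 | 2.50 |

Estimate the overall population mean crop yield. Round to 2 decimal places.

4.10

N = 15860 + 55694 + 25667 + 47121 = 144342.
Overall mean = Σ (Nₕ/N)·x̄ₕ — weight by population share, not a simple average.
Σ Nₕx̄ₕ = 15860·5.77 + 55694·3.54 + 25667·7.24 + 47121·2.50 = 91512.2 + 197156.76 + 185829.08 + 117802.5 = 592300.54.
Divide by N: 592300.54 / 144342 = 4.1035... → 4.10.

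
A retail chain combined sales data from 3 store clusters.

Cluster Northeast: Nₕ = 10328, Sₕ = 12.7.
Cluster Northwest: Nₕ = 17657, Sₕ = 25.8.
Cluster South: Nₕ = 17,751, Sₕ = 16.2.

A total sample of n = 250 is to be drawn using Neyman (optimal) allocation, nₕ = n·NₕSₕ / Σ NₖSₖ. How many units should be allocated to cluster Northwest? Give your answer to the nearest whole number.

130

Northeast: NₕSₕ = 10328·12.7 = 131165.6
Northwest: NₕSₕ = 17657·25.8 = 455550.6
South: NₕSₕ = 17751·16.2 = 287566.2
Σ NₕSₕ = 874282.4.
n_Northwest = 250·455550.6/874282.4 = 130.264... → 130.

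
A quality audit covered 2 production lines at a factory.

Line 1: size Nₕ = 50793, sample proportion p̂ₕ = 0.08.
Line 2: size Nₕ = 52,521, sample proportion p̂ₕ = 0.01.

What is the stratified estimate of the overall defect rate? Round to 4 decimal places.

N = 50793 + 52521 = 103314.
Overall proportion = Σ (Nₕ/N)·p̂ₕ.
Σ Nₕp̂ₕ = 4063.44 + 525.21 = 4588.65.
4588.65 / 103314 = 0.044415... → 0.0444.

0.0444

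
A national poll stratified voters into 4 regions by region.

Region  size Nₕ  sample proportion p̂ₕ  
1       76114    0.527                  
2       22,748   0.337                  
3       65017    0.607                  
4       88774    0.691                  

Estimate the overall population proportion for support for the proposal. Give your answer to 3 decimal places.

0.588

N = 76114 + 22748 + 65017 + 88774 = 252653.
Overall proportion = Σ (Nₕ/N)·p̂ₕ.
Σ Nₕp̂ₕ = 40112.078 + 7666.076 + 39465.319 + 61342.834 = 148586.307.
148586.307 / 252653 = 0.58810... → 0.588.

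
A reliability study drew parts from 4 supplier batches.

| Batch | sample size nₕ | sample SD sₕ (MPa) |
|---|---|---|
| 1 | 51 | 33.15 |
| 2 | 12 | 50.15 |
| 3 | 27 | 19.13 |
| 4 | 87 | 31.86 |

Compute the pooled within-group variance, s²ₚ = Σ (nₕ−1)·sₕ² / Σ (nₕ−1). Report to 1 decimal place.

1037.1

Degrees of freedom: 50 + 11 + 26 + 86 = 173.
Σ(nₕ−1)sₕ² = 50·1098.9225 + 11·2515.0225 + 26·365.9569 + 86·1015.0596 = 179421.3775.
s²ₚ = 179421.3775 / 173 = 1037.118... → 1037.1.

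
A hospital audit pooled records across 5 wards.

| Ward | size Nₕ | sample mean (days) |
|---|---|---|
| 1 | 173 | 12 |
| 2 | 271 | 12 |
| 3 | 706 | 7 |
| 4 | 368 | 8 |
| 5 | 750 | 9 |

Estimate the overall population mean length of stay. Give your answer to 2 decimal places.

8.80

x̄_st = (Σ Nₕx̄ₕ) / (Σ Nₕ) = (173·12 + 271·12 + 706·7 + 368·8 + 750·9) / 2268
= 19964 / 2268 = 8.8025... → 8.80.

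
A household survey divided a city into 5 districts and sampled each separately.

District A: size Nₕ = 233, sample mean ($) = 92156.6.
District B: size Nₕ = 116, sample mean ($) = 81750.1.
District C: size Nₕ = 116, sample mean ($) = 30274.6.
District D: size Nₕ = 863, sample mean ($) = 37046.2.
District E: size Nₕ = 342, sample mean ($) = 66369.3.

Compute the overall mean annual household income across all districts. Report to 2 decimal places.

N = 1670; weights Wₕ = Nₕ/N = (0.1395, 0.0695, 0.0695, 0.5168, 0.2048).
x̄_st = Σ Wₕ·x̄ₕ = 0.1395·92156.6 + 0.0695·81750.1 + 0.0695·30274.6 + 0.5168·37046.2 + 0.2048·66369.3 ≈ 53375.1642...
→ 53375.16.

53375.16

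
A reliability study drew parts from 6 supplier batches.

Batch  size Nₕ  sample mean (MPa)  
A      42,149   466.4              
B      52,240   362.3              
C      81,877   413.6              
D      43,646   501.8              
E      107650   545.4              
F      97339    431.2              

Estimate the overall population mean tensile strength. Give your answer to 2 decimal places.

x̄_st = (Σ Nₕx̄ₕ) / (Σ Nₕ) = (42149·466.4 + 52240·362.3 + 81877·413.6 + 43646·501.8 + 107650·545.4 + 97339·431.2) / 424901
= 195035622.4 / 424901 = 459.0143... → 459.01.

459.01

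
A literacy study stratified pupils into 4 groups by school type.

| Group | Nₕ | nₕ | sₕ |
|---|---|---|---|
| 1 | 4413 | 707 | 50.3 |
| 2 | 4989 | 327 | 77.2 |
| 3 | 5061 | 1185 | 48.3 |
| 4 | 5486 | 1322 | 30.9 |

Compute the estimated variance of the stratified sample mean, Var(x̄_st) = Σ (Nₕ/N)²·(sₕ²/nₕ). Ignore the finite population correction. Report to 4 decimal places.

1.4964

N = 19949. Term for each stratum: Wₕ²sₕ²/nₕ.
Var(x̄_st) = 0.1751226 + 1.1399127 + 0.1267087 + 0.0546204 = 1.4963644 → 1.4964.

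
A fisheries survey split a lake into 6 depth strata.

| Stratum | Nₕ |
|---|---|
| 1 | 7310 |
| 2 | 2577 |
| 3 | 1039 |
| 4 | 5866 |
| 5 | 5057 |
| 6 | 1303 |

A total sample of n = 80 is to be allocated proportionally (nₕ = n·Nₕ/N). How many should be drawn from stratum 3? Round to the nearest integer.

4

Share of stratum 3 = 1039/23152 = 0.04488.
Allocate 80 × 0.04488 = 3.590... → 4.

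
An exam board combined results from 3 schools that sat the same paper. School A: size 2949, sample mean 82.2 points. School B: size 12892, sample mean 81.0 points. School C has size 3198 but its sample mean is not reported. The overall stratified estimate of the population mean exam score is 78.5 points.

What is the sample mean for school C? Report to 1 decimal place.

65.0

N = 2949 + 12892 + 3198 = 19039.
Overall total = μ·N = 78.5·19039 = 1494561.5.
Subtract the known strata: 2949·82.2 + 12892·81.0 = 1286659.8.
Remaining total for school C: 1494561.5 − 1286659.8 = 207901.7.
Divide by its size: 207901.7 / 3198 = 65.010... → 65.0.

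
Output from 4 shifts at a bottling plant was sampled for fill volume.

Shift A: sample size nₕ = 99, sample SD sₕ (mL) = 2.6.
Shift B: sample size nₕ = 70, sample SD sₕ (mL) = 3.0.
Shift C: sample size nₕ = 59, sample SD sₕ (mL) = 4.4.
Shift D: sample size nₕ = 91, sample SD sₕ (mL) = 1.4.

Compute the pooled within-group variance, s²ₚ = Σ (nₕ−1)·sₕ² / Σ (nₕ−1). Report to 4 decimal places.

8.1992

A: (99−1)·2.6² = 98·6.76 = 662.48
B: (70−1)·3.0² = 69·9 = 621
C: (59−1)·4.4² = 58·19.36 = 1122.88
D: (91−1)·1.4² = 90·1.96 = 176.4
Numerator = 2582.76; denominator = Σ(nₕ−1) = 315.
s²ₚ = 2582.76/315 = 8.199238... → 8.1992.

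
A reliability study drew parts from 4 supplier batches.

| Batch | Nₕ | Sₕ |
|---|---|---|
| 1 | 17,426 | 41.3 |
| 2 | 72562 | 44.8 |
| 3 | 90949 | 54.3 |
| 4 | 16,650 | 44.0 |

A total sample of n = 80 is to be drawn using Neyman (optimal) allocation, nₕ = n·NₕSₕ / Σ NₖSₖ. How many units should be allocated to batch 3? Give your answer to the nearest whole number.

41

1: NₕSₕ = 17426·41.3 = 719693.8
2: NₕSₕ = 72562·44.8 = 3250777.6
3: NₕSₕ = 90949·54.3 = 4938530.7
4: NₕSₕ = 16650·44.0 = 732600
Σ NₕSₕ = 9641602.1.
n_3 = 80·4938530.7/9641602.1 = 40.977... → 41.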